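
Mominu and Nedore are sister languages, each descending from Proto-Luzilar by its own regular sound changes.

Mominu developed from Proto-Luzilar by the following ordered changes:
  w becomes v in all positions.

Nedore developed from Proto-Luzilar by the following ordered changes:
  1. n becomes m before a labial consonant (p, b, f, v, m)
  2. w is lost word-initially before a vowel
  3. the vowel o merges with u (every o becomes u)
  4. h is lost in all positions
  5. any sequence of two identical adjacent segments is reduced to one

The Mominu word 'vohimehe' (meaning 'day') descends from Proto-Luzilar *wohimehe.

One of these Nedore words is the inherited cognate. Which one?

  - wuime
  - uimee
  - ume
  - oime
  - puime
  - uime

Nedore: *wohimehe > ohimehe > uhimehe > uimee > uime  (by glide loss, vowel merger, h-loss, degemination)

uime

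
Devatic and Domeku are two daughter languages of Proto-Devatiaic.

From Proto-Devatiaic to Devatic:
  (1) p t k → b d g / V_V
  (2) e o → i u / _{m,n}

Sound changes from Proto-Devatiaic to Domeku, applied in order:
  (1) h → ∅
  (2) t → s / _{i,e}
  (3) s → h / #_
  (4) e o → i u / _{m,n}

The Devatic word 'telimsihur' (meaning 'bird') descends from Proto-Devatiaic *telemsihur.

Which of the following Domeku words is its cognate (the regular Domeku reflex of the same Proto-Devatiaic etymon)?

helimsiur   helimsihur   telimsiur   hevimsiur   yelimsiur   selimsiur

Domeku: *telemsihur
  telemsihur → telemsiur   [h-loss]
  telemsiur → selemsiur   [palatalisation]
  selemsiur → helemsiur   [debuccalisation]
  helemsiur → helimsiur   [pre-nasal raising]
  giving Domeku helimsiur.
Only 'helimsiur' matches the regular Domeku development of *telemsihur.

helimsiur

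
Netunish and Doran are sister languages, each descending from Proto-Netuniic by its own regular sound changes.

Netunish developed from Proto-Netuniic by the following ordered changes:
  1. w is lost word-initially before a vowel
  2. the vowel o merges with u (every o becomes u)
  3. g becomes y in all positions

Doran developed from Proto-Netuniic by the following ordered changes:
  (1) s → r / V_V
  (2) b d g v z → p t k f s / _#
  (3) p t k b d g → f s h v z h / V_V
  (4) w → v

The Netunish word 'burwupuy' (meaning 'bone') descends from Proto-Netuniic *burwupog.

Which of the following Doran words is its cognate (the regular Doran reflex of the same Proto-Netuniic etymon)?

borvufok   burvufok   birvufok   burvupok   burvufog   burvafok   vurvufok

Doran: start from *burwupog.
  rule 1: no change — burwupog
  rule 2 (final devoicing): burwupog → burwupok
  rule 3 (intervocalic lenition): burwupok → burwufok
  rule 4 (unconditioned shift): burwufok → burvufok
  ⇒ Doran burvufok
Only 'burvufok' matches the regular Doran development of *burwupog.

burvufok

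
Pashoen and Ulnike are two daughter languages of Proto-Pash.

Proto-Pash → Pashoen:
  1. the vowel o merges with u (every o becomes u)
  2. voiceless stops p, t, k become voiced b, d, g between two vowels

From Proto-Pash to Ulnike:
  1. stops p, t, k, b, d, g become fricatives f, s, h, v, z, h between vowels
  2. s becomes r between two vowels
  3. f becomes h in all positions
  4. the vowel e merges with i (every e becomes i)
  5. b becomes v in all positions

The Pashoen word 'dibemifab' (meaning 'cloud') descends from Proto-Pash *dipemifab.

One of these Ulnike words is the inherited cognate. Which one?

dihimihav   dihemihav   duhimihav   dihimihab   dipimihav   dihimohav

Ulnike: *dipemifab
  dipemifab → difemifab   [intervocalic lenition]
  difemifab (rule 2 does not apply)
  difemifab → dihemihab   [unconditioned shift]
  dihemihab → dihimihab   [vowel merger]
  dihimihab → dihimihav   [unconditioned shift]
  giving Ulnike dihimihav.

dihimihav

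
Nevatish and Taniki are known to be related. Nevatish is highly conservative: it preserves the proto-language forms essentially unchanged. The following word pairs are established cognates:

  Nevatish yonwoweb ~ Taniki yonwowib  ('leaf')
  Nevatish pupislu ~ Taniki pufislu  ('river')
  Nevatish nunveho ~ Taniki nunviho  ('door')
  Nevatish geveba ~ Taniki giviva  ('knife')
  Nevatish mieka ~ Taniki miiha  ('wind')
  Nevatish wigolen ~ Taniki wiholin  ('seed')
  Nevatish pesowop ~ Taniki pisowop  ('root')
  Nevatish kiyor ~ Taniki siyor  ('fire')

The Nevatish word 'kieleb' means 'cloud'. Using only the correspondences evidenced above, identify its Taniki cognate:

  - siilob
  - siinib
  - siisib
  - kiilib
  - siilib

kiyor ~ siyor — Nevatish k corresponds to Taniki s word-initially before a front vowel.
mieka ~ miiha — Nevatish e corresponds to Taniki i after a vowel, before a consonant other than r, m, n, p, b, f, v.
yonwoweb ~ yonwowib, geveba ~ giviva — Nevatish e corresponds to Taniki i after a consonant, before a labial obstruent.
Applying these to Nevatish 'kieleb':
  kieleb → sieleb   (k→s word-initially before a front vowel)
  sieleb → siileb   (e→i after a vowel, before a consonant other than r, m, n, p, b, f, v)
  siileb → siilib   (e→i after a consonant, before a labial obstruent)
So the Taniki cognate is 'siilib'.

siilib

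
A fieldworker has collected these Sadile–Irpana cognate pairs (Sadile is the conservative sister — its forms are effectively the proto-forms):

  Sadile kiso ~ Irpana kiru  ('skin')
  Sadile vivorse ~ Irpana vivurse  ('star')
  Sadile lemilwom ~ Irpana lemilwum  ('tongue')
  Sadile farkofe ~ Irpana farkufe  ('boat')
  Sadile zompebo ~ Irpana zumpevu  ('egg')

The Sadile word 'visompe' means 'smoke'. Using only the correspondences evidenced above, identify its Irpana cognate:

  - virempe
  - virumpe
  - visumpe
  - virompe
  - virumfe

kiso ~ kiru — Sadile s corresponds to Irpana r between vowels (before a back vowel).
lemilwom ~ lemilwum, zompebo ~ zumpevu — Sadile o corresponds to Irpana u after a consonant, before a nasal.
Applying these to Sadile 'visompe':
  visompe → virompe   (s→r between vowels (before a back vowel))
  virompe → virumpe   (o→u after a consonant, before a nasal)
So the Irpana cognate is 'virumpe'.

virumpe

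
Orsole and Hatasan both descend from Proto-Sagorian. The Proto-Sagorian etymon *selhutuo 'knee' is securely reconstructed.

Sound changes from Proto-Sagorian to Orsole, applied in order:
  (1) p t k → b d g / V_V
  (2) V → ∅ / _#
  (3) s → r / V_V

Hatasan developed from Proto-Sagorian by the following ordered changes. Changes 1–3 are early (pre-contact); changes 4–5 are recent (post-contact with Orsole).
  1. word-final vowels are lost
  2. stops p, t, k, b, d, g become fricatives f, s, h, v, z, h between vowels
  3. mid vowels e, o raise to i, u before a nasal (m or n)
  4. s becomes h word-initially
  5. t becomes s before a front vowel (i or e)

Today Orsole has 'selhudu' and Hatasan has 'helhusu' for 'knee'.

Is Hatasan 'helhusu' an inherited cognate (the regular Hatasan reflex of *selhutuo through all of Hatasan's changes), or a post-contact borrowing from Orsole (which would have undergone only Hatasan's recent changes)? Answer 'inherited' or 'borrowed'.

If inherited, *selhutuo would pass through all of Hatasan's changes:
Hatasan: *selhutuo > selhutu > selhusu > helhusu  (by apocope, intervocalic lenition, debuccalisation)
If borrowed from Orsole 'selhudu' after the early changes, it would undergo only the recent ones:
  rule 4 (debuccalisation): selhudu → helhudu
  rule 5 (palatalisation): no change (helhudu)
  ⇒ as a loan: helhudu
Hatasan 'helhusu' matches the inherited outcome exactly, so it is an inherited cognate, not a loan.

inherited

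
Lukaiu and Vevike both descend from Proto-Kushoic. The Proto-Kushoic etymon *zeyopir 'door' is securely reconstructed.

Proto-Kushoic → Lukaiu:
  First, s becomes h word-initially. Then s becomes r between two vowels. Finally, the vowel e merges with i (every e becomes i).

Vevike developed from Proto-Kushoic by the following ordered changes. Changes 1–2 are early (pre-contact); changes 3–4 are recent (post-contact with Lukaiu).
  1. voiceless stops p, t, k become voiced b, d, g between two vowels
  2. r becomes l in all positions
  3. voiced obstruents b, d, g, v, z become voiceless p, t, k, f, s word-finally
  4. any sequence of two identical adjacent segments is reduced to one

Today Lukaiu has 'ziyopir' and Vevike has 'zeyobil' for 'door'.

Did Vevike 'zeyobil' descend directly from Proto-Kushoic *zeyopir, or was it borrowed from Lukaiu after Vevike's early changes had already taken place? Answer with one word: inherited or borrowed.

inherited

If inherited, *zeyopir would pass through all of Vevike's changes:
Vevike: start from *zeyopir.
  rule 1 (intervocalic voicing): zeyopir → zeyobir
  rule 2 (unconditioned shift): zeyobir → zeyobil
  rule 3: no change — zeyobil
  rule 4: no change — zeyobil
  ⇒ Vevike zeyobil
If borrowed from Lukaiu 'ziyopir' after the early changes, it would undergo only the recent ones:
  rule 3 (final devoicing): no change (ziyopir)
  rule 4 (degemination): no change (ziyopir)
  ⇒ as a loan: ziyopir
Vevike 'zeyobil' matches the inherited outcome exactly, so it is an inherited cognate, not a loan.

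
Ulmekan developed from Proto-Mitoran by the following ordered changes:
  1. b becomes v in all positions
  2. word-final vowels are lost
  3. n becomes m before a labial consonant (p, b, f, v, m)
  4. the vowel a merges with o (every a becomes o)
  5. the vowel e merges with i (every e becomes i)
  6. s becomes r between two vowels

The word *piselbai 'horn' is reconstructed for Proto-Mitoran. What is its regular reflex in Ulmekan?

pirilvo

Ulmekan: *piselbai
  piselbai → piselvai   [unconditioned shift]
  piselvai → piselva   [apocope]
  piselva (rule 3 does not apply)
  piselva → piselvo   [vowel merger]
  piselvo → pisilvo   [vowel merger]
  pisilvo → pirilvo   [rhotacism]
  giving Ulmekan pirilvo.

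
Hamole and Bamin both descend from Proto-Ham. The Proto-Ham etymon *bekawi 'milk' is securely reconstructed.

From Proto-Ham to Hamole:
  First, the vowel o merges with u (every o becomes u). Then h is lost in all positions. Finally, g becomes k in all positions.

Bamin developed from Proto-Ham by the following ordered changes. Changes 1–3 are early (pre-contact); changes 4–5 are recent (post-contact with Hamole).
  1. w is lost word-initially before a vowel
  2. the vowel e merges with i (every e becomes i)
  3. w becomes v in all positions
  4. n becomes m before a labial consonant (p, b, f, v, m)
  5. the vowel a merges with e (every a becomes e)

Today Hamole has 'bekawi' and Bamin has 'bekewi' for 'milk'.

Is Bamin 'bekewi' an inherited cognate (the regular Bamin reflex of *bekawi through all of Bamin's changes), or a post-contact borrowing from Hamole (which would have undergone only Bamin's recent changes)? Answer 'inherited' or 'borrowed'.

borrowed

If inherited, *bekawi would pass through all of Bamin's changes:
Bamin: start from *bekawi.
  rule 1: no change — bekawi
  rule 2 (vowel merger): bekawi → bikawi
  rule 3 (unconditioned shift): bikawi → bikavi
  rule 4: no change — bikavi
  rule 5 (vowel merger): bikavi → bikevi
  ⇒ Bamin bikevi
If borrowed from Hamole 'bekawi' after the early changes, it would undergo only the recent ones:
  rule 4 (nasal place assimilation): no change (bekawi)
  rule 5 (vowel merger): bekawi → bekewi
  ⇒ as a loan: bekewi
Bamin 'bekewi' matches the loan outcome 'bekewi', not the inherited 'bikevi' — it skipped the early Bamin changes, so it was borrowed from Hamole.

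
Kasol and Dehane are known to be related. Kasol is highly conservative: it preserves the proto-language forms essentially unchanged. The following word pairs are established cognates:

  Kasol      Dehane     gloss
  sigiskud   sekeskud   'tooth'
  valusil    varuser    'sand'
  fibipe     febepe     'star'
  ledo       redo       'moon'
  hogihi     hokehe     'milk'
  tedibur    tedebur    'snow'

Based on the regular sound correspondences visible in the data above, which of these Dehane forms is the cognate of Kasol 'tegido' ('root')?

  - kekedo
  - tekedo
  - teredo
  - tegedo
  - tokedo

tekedo

sigiskud ~ sekeskud, hogihi ~ hokehe — Kasol g corresponds to Dehane k between vowels (before a front vowel).
sigiskud ~ sekeskud, valusil ~ varuser — Kasol i corresponds to Dehane e after a consonant, before a consonant other than r, m, n, p, b, f, v.
Applying these to Kasol 'tegido':
  tegido → tekido   (g→k between vowels (before a front vowel))
  tekido → tekedo   (i→e after a consonant, before a consonant other than r, m, n, p, b, f, v)
So the Dehane cognate is 'tekedo'.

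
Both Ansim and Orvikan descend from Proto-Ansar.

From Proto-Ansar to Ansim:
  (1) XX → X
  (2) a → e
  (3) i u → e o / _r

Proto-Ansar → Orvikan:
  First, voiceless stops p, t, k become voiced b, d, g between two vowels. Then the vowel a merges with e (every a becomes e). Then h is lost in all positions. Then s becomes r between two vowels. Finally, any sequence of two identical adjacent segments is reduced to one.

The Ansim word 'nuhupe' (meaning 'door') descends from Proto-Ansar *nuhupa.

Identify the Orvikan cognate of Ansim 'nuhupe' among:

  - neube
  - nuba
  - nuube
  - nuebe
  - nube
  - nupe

nube

Orvikan: start from *nuhupa.
  rule 1 (intervocalic voicing): nuhupa → nuhuba
  rule 2 (vowel merger): nuhuba → nuhube
  rule 3 (h-loss): nuhube → nuube
  rule 4: no change — nuube
  rule 5 (degemination): nuube → nube
  ⇒ Orvikan nube
The other candidates each miss or misapply at least one Orvikan change.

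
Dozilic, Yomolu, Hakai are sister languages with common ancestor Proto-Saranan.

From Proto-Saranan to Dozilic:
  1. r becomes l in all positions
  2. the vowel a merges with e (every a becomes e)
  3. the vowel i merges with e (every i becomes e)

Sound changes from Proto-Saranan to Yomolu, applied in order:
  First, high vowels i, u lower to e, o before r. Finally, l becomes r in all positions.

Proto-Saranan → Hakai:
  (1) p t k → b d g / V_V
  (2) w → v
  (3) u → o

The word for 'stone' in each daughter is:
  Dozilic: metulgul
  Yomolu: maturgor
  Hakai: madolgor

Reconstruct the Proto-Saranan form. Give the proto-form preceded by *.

Position 4: Dozilic has u, Yomolu has u, Hakai has o. Dozilic preserves u here (none of its changes turn any other segment into u), so the proto-segment is *u.
Position 3: Dozilic has t, Yomolu has t, Hakai has d. Dozilic preserves t here (none of its changes turn any other segment into t), so the proto-segment is *t.
Position 5: Dozilic has l, Yomolu has r, Hakai has l. Hakai preserves l here (none of its changes turn any other segment into l), so the proto-segment is *l.
This points to *matulgur. Verify forward in each daughter:
Dozilic: *matulgur
  matulgur → matulgul   [unconditioned shift]
  matulgul → metulgul   [vowel merger]
  metulgul (rule 3 does not apply)
  giving Dozilic metulgul.
Yomolu: *matulgur
  matulgur → matulgor   [pre-rhotic lowering]
  matulgor → maturgor   [unconditioned shift]
  giving Yomolu maturgor.
Hakai: *matulgur
  matulgur → madulgur   [intervocalic voicing]
  madulgur (rule 2 does not apply)
  madulgur → madolgor   [vowel merger]
  giving Hakai madolgor.
Only *matulgur yields all of Dozilic metulgul, Yomolu maturgor, Hakai madolgor.

*matulgur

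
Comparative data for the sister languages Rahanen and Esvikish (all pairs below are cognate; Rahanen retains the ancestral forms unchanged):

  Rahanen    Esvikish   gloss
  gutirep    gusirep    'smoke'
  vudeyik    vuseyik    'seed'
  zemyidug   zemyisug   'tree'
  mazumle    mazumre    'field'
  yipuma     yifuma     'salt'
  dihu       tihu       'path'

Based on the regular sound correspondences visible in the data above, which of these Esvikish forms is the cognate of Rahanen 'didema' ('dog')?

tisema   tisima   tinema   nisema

dihu ~ tihu — Rahanen d corresponds to Esvikish t word-initially before a front vowel.
vudeyik ~ vuseyik — Rahanen d corresponds to Esvikish s between vowels (before a front vowel).
Applying these to Rahanen 'didema':
  didema → tidema   (d→t word-initially before a front vowel)
  tidema → tisema   (d→s between vowels (before a front vowel))
So the Esvikish cognate is 'tisema'.

tisema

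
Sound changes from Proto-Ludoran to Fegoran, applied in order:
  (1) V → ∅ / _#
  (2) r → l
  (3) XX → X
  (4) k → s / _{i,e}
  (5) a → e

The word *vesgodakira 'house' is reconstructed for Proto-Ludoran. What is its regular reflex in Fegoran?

vesgodesil

Fegoran: start from *vesgodakira.
  rule 1 (apocope): vesgodakira → vesgodakir
  rule 2 (unconditioned shift): vesgodakir → vesgodakil
  rule 3: no change — vesgodakil
  rule 4 (palatalisation): vesgodakil → vesgodasil
  rule 5 (vowel merger): vesgodasil → vesgodesil
  ⇒ Fegoran vesgodesil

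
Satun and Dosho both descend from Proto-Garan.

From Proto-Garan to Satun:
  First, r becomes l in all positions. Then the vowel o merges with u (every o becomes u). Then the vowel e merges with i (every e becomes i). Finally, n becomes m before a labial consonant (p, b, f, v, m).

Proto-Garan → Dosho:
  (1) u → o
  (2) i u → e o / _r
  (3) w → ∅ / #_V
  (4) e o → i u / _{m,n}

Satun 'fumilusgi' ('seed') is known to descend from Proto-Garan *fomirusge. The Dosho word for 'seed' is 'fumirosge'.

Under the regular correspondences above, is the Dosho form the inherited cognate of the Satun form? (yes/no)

Derive the expected Dosho reflex of *fomirusge:
Dosho: *fomirusge > fomirosge > fomerosge > fumerosge  (by vowel merger, pre-rhotic lowering, pre-nasal raising)
The regular Dosho reflex would be 'fumerosge', but the attested form is 'fumirosge'. The correspondence is irregular, so they are not cognates (the Dosho form has a different source).

no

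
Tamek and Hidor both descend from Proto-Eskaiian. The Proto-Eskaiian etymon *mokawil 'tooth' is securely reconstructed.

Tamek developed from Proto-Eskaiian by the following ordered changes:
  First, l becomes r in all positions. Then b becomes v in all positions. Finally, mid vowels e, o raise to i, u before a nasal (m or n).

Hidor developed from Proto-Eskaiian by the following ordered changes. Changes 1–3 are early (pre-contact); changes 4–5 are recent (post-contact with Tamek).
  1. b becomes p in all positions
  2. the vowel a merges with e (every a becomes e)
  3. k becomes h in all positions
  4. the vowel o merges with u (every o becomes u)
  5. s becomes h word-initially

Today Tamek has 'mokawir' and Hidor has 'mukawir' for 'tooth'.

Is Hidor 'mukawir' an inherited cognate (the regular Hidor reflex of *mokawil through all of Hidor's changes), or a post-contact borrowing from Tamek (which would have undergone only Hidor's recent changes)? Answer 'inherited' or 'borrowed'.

borrowed

If inherited, *mokawil would pass through all of Hidor's changes:
Hidor: *mokawil > mokewil > mohewil > muhewil  (by vowel merger, unconditioned shift, vowel merger)
If borrowed from Tamek 'mokawir' after the early changes, it would undergo only the recent ones:
  rule 4 (vowel merger): mokawir → mukawir
  rule 5 (debuccalisation): no change (mukawir)
  ⇒ as a loan: mukawir
Hidor 'mukawir' matches the loan outcome 'mukawir', not the inherited 'muhewil' — it skipped the early Hidor changes, so it was borrowed from Tamek.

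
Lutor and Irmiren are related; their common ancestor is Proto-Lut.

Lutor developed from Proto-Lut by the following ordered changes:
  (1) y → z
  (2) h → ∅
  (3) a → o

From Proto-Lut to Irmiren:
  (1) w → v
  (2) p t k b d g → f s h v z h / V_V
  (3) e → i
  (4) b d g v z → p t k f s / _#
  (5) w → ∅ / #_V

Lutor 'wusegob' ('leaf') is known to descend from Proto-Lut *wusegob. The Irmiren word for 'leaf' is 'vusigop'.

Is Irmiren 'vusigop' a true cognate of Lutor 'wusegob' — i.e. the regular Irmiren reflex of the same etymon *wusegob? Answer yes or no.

Derive the expected Irmiren reflex of *wusegob:
Irmiren: start from *wusegob.
  rule 1 (unconditioned shift): wusegob → vusegob
  rule 2 (intervocalic lenition): vusegob → vusehob
  rule 3 (vowel merger): vusehob → vusihob
  rule 4 (final devoicing): vusihob → vusihop
  rule 5: no change — vusihop
  ⇒ Irmiren vusihop
The regular Irmiren reflex would be 'vusihop', but the attested form is 'vusigop'. The correspondence is irregular, so they are not cognates (the Irmiren form has a different source).

no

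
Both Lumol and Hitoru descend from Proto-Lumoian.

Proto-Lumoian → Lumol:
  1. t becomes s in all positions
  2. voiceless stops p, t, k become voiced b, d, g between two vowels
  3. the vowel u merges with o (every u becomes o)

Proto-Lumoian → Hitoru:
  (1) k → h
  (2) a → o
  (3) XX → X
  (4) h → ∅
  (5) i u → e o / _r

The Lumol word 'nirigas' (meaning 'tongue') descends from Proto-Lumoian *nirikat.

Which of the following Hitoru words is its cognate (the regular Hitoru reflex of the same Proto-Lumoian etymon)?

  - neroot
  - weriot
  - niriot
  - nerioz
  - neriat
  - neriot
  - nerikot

Hitoru: start from *nirikat.
  rule 1 (unconditioned shift): nirikat → nirihat
  rule 2 (vowel merger): nirihat → nirihot
  rule 3: no change — nirihot
  rule 4 (h-loss): nirihot → niriot
  rule 5 (pre-rhotic lowering): niriot → neriot
  ⇒ Hitoru neriot

neriot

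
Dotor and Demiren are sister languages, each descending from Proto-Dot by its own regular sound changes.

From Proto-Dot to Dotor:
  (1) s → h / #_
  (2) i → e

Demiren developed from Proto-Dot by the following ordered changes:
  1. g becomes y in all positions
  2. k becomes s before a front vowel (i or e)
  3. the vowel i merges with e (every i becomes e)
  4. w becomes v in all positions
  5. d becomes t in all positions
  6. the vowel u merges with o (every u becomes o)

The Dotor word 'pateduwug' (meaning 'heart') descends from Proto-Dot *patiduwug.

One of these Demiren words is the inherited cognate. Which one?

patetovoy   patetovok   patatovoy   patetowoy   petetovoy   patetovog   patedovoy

Demiren: start from *patiduwug.
  rule 1 (unconditioned shift): patiduwug → patiduwuy
  rule 2: no change — patiduwuy
  rule 3 (vowel merger): patiduwuy → pateduwuy
  rule 4 (unconditioned shift): pateduwuy → pateduvuy
  rule 5 (unconditioned shift): pateduvuy → patetuvuy
  rule 6 (vowel merger): patetuvuy → patetovoy
  ⇒ Demiren patetovoy

patetovoy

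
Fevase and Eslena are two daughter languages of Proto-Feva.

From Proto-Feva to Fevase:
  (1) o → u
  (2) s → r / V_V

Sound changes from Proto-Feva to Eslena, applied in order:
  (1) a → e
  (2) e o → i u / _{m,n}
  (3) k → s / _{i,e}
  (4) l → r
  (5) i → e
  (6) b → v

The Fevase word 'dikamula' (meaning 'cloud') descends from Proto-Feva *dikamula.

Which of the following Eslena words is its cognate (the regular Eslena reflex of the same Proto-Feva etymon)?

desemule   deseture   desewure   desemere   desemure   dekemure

Eslena: *dikamula > dikemule > dikimule > disimule > disimure > desemure  (by vowel merger, pre-nasal raising, palatalisation, unconditioned shift, vowel merger)
Only 'desemure' matches the regular Eslena development of *dikamula.

desemure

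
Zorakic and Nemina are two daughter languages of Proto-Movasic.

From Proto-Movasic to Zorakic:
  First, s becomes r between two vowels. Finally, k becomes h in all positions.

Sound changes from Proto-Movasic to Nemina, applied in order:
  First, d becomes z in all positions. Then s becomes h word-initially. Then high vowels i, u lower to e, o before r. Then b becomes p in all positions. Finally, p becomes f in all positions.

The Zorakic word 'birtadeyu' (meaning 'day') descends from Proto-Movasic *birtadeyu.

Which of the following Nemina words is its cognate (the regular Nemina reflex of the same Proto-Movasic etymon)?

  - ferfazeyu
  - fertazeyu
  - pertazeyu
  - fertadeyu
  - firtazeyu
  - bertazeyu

Nemina: start from *birtadeyu.
  rule 1 (unconditioned shift): birtadeyu → birtazeyu
  rule 2: no change — birtazeyu
  rule 3 (pre-rhotic lowering): birtazeyu → bertazeyu
  rule 4 (unconditioned shift): bertazeyu → pertazeyu
  rule 5 (unconditioned shift): pertazeyu → fertazeyu
  ⇒ Nemina fertazeyu
The other candidates each miss or misapply at least one Nemina change.

fertazeyu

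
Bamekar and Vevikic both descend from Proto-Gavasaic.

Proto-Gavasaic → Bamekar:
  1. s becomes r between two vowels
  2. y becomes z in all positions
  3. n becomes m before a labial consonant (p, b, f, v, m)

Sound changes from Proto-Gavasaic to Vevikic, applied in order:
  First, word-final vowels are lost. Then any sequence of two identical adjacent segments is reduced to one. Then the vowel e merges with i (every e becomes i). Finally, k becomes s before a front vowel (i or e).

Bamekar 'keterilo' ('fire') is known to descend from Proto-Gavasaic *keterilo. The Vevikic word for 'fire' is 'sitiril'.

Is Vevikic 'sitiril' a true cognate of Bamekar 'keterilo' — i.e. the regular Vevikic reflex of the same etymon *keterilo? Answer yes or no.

Derive the expected Vevikic reflex of *keterilo:
Vevikic: *keterilo > keteril > kitiril > sitiril  (by apocope, vowel merger, palatalisation)
Vevikic 'sitiril' matches the regular reflex exactly, so the pair is cognate.

yes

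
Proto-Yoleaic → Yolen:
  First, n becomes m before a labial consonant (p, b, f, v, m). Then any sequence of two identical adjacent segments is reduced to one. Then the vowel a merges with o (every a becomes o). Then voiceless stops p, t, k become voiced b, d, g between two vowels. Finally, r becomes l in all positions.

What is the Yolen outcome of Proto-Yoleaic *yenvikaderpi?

yemvigodelpi

Yolen: *yenvikaderpi
  yenvikaderpi → yemvikaderpi   [nasal place assimilation]
  yemvikaderpi (rule 2 does not apply)
  yemvikaderpi → yemvikoderpi   [vowel merger]
  yemvikoderpi → yemvigoderpi   [intervocalic voicing]
  yemvigoderpi → yemvigodelpi   [unconditioned shift]
  giving Yolen yemvigodelpi.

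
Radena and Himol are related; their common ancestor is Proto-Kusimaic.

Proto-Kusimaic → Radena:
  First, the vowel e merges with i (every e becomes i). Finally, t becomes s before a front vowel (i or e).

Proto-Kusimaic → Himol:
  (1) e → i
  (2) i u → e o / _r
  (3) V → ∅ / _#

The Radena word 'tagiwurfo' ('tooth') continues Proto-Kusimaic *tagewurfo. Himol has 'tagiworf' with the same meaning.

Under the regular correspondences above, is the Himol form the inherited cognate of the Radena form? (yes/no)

yes

Derive the expected Himol reflex of *tagewurfo:
Himol: start from *tagewurfo.
  rule 1 (vowel merger): tagewurfo → tagiwurfo
  rule 2 (pre-rhotic lowering): tagiwurfo → tagiworfo
  rule 3 (apocope): tagiworfo → tagiworf
  ⇒ Himol tagiworf
Himol 'tagiworf' matches the regular reflex exactly, so the pair is cognate.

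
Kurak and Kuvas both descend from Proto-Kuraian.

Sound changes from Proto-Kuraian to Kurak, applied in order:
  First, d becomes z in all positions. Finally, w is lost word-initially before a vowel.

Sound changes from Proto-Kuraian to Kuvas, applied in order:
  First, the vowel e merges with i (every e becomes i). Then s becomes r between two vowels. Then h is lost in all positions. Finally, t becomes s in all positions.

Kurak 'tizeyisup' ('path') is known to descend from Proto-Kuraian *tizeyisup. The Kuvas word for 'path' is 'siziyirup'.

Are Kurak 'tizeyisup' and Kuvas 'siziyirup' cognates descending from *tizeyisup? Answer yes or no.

Derive the expected Kuvas reflex of *tizeyisup:
Kuvas: *tizeyisup > tiziyisup > tiziyirup > siziyirup  (by vowel merger, rhotacism, unconditioned shift)
Kuvas 'siziyirup' matches the regular reflex exactly, so the pair is cognate.

yes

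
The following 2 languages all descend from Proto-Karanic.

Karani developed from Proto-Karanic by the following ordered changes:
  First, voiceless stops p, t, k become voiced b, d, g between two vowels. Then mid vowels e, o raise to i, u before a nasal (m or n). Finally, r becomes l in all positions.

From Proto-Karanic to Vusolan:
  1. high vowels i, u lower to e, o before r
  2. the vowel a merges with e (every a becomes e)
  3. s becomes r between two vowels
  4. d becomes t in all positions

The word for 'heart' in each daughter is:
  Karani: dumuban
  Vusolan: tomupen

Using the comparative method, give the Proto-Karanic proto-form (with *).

Position 5: Karani has b, Vusolan has p. Vusolan preserves p here (none of its changes turn any other segment into p), so the proto-segment is *p.
Position 2: Karani has u, Vusolan has o. Taking the neighbouring segments as reconstructed: Karani u could go back to *o or *u; Vusolan o can only go back to *o — the one source consistent with every daughter is *o.
Position 1: Karani has d, Vusolan has t. Taking the neighbouring segments as reconstructed: Karani d can only go back to *d; Vusolan t could go back to *t or *d — the one source consistent with every daughter is *d.
Verify the candidate proto-form against each daughter:
Karani: start from *domupan.
  rule 1 (intervocalic voicing): domupan → domuban
  rule 2 (pre-nasal raising): domuban → dumuban
  rule 3: no change — dumuban
  ⇒ Karani dumuban
Vusolan: *domupan
  domupan (rule 1 does not apply)
  domupan → domupen   [vowel merger]
  domupen (rule 3 does not apply)
  domupen → tomupen   [unconditioned shift]
  giving Vusolan tomupen.
*domupan is the unique common source.

*domupan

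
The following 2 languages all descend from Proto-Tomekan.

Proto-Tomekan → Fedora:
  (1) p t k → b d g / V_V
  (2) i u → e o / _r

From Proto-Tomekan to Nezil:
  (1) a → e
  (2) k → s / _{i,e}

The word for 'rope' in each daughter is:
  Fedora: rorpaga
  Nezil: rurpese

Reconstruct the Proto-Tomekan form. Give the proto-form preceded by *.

*rurpaka

Position 2: Fedora has o, Nezil has u. Nezil preserves u here (none of its changes turn any other segment into u), so the proto-segment is *u.
Position 7: Fedora has a, Nezil has e. Fedora preserves a here (none of its changes turn any other segment into a), so the proto-segment is *a.
This points to *rurpaka. Verify forward in each daughter:
Fedora: *rurpaka
  rurpaka → rurpaga   [intervocalic voicing]
  rurpaga → rorpaga   [pre-rhotic lowering]
  giving Fedora rorpaga.
Nezil: start from *rurpaka.
  rule 1 (vowel merger): rurpaka → rurpeke
  rule 2 (palatalisation): rurpeke → rurpese
  ⇒ Nezil rurpese
Only *rurpaka yields all of Fedora rorpaga, Nezil rurpese.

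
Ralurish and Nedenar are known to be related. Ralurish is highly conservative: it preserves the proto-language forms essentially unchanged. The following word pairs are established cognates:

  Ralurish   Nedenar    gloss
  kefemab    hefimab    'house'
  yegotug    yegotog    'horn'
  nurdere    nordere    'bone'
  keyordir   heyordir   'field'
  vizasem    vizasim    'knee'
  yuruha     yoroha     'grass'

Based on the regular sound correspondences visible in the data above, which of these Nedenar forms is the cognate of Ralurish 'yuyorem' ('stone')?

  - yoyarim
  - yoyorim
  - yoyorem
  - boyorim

yegotug ~ yegotog, yuruha ~ yoroha — Ralurish u corresponds to Nedenar o after a consonant, before a consonant other than r, m, n, p, b, f, v.
kefemab ~ hefimab, vizasem ~ vizasim — Ralurish e corresponds to Nedenar i after a consonant, before a nasal.
Applying these to Ralurish 'yuyorem':
  yuyorem → yoyorem   (u→o after a consonant, before a consonant other than r, m, n, p, b, f, v)
  yoyorem → yoyorim   (e→i after a consonant, before a nasal)
So the Nedenar cognate is 'yoyorim'.

yoyorim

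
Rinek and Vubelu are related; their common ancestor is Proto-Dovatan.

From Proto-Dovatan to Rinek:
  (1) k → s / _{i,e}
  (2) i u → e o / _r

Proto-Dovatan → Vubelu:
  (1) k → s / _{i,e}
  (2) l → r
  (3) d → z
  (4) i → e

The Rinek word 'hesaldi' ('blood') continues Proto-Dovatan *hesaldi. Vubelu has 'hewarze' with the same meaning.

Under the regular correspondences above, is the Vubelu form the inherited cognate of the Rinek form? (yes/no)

Derive the expected Vubelu reflex of *hesaldi:
Vubelu: start from *hesaldi.
  rule 1: no change — hesaldi
  rule 2 (unconditioned shift): hesaldi → hesardi
  rule 3 (unconditioned shift): hesardi → hesarzi
  rule 4 (vowel merger): hesarzi → hesarze
  ⇒ Vubelu hesarze
The regular Vubelu reflex would be 'hesarze', but the attested form is 'hewarze'. The correspondence is irregular, so they are not cognates (the Vubelu form has a different source).

no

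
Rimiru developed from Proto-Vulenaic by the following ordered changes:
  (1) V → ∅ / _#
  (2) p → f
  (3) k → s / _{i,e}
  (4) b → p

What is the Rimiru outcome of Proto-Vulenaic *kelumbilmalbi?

selumpilmalp

Rimiru: start from *kelumbilmalbi.
  rule 1 (apocope): kelumbilmalbi → kelumbilmalb
  rule 2: no change — kelumbilmalb
  rule 3 (palatalisation): kelumbilmalb → selumbilmalb
  rule 4 (unconditioned shift): selumbilmalb → selumpilmalp
  ⇒ Rimiru selumpilmalp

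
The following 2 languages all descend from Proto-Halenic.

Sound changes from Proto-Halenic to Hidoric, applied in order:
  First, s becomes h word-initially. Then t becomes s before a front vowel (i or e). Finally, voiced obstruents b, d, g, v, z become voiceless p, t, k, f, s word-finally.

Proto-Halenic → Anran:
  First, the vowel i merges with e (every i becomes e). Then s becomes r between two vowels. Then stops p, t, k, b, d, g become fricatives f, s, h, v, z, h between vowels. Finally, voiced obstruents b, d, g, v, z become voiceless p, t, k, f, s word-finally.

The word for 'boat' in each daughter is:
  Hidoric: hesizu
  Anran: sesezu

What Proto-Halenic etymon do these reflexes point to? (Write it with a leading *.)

*setizu

Position 3: Hidoric has s, Anran has s. Taking the neighbouring segments as reconstructed: Hidoric s could go back to *t or *s; Anran s can only go back to *t — the one source consistent with every daughter is *t.
Position 1: Hidoric has h, Anran has s. Taking the neighbouring segments as reconstructed: Hidoric h could go back to *s or *h; Anran s can only go back to *s — the one source consistent with every daughter is *s.
Position 4: Hidoric has i, Anran has e. Hidoric preserves i here (none of its changes turn any other segment into i), so the proto-segment is *i.
This points to *setizu. Verify forward in each daughter:
Hidoric: *setizu > hetizu > hesizu  (by debuccalisation, palatalisation)
Anran: *setizu
  setizu → setezu   [vowel merger]
  setezu (rule 2 does not apply)
  setezu → sesezu   [intervocalic lenition]
  sesezu (rule 4 does not apply)
  giving Anran sesezu.
*setizu is the unique common source.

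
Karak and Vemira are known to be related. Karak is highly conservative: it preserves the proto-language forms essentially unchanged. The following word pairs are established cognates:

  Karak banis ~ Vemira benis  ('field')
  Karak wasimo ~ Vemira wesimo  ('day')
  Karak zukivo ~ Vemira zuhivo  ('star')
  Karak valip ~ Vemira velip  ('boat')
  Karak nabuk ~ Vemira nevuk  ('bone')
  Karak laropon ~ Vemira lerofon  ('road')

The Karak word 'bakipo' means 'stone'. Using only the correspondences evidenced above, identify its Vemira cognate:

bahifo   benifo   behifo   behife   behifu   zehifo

behifo

wasimo ~ wesimo, valip ~ velip — Karak a corresponds to Vemira e after a consonant, before a consonant other than r, m, n, p, b, f, v.
zukivo ~ zuhivo — Karak k corresponds to Vemira h between vowels (before a front vowel).
laropon ~ lerofon — Karak p corresponds to Vemira f between vowels (before a back vowel).
Applying these to Karak 'bakipo':
  bakipo → bekipo   (a→e after a consonant, before a consonant other than r, m, n, p, b, f, v)
  bekipo → behipo   (k→h between vowels (before a front vowel))
  behipo → behifo   (p→f between vowels (before a back vowel))
So the Vemira cognate is 'behifo'.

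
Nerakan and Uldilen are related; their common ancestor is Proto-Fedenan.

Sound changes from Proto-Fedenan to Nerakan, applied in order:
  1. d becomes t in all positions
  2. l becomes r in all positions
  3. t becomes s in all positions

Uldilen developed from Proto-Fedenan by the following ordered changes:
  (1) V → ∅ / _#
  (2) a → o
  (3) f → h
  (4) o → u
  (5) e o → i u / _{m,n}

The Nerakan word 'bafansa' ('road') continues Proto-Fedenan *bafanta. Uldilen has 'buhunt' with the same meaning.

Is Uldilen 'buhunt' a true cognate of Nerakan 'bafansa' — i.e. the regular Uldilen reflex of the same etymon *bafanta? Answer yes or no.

Derive the expected Uldilen reflex of *bafanta:
Uldilen: *bafanta > bafant > bofont > bohont > buhunt  (by apocope, vowel merger, unconditioned shift, vowel merger)
Uldilen 'buhunt' matches the regular reflex exactly, so the pair is cognate.

yes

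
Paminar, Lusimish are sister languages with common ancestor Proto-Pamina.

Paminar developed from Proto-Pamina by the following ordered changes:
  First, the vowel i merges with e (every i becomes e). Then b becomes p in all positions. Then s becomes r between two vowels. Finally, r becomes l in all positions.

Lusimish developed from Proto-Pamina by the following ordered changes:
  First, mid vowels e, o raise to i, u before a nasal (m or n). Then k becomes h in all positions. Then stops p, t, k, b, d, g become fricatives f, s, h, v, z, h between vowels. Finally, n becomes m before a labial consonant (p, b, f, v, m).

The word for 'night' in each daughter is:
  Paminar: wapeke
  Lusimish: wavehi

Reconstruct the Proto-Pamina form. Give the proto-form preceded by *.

Position 3: Paminar has p, Lusimish has v. Taking the neighbouring segments as reconstructed: Paminar p could go back to *p or *b; Lusimish v could go back to *b or *v — the one source consistent with every daughter is *b.
Position 6: Paminar has e, Lusimish has i. Taking the neighbouring segments as reconstructed: Paminar e could go back to *e or *i; Lusimish i can only go back to *i — the one source consistent with every daughter is *i.
Verify the candidate proto-form against each daughter:
Paminar: *wabeki
  wabeki → wabeke   [vowel merger]
  wabeke → wapeke   [unconditioned shift]
  wapeke (rule 3 does not apply)
  wapeke (rule 4 does not apply)
  giving Paminar wapeke.
Lusimish: *wabeki
  wabeki (rule 1 does not apply)
  wabeki → wabehi   [unconditioned shift]
  wabehi → wavehi   [intervocalic lenition]
  wavehi (rule 4 does not apply)
  giving Lusimish wavehi.
Only *wabeki yields all of Paminar wapeke, Lusimish wavehi.

*wabeki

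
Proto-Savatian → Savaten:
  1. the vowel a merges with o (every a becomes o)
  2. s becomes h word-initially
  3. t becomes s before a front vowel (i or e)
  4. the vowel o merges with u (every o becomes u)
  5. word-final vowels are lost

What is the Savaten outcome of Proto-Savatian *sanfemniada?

hunfemniud

Savaten: *sanfemniada
  sanfemniada → sonfemniodo   [vowel merger]
  sonfemniodo → honfemniodo   [debuccalisation]
  honfemniodo (rule 3 does not apply)
  honfemniodo → hunfemniudu   [vowel merger]
  hunfemniudu → hunfemniud   [apocope]
  giving Savaten hunfemniud.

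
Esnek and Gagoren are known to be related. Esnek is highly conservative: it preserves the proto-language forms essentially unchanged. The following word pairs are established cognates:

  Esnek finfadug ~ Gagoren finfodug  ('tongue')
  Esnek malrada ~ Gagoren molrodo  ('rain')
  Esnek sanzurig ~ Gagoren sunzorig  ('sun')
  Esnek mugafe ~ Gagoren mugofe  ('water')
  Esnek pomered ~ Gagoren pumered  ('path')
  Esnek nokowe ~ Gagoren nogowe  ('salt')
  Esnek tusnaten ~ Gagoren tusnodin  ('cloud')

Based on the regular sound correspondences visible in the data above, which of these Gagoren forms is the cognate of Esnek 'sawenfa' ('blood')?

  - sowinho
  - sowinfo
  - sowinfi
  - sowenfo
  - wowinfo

finfadug ~ finfodug, malrada ~ molrodo — Esnek a corresponds to Gagoren o after a consonant, before a consonant other than r, m, n, p, b, f, v.
tusnaten ~ tusnodin — Esnek e corresponds to Gagoren i after a consonant, before a nasal.
malrada ~ molrodo — Esnek a corresponds to Gagoren o word-finally.
Applying these to Esnek 'sawenfa':
  sawenfa → sowenfa   (a→o after a consonant, before a consonant other than r, m, n, p, b, f, v)
  sowenfa → sowinfa   (e→i after a consonant, before a nasal)
  sowinfa → sowinfo   (a→o word-finally)
So the Gagoren cognate is 'sowinfo'.

sowinfo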